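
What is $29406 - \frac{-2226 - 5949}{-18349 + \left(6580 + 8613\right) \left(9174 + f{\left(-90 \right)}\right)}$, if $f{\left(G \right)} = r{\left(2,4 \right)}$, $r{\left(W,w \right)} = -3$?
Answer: $\frac{4096745535699}{139316654} \approx 29406.0$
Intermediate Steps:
$f{\left(G \right)} = -3$
$29406 - \frac{-2226 - 5949}{-18349 + \left(6580 + 8613\right) \left(9174 + f{\left(-90 \right)}\right)} = 29406 - \frac{-2226 - 5949}{-18349 + \left(6580 + 8613\right) \left(9174 - 3\right)} = 29406 - - \frac{8175}{-18349 + 15193 \cdot 9171} = 29406 - - \frac{8175}{-18349 + 139335003} = 29406 - - \frac{8175}{139316654} = 29406 + \frac{8175}{139316654} = \frac{4096745535699}{139316654}$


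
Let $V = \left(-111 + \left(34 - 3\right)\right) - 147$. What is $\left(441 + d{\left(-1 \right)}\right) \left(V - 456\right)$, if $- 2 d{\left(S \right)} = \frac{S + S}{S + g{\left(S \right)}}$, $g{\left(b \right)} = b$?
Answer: $- \frac{601723}{2} \approx -3.0086 \cdot 10^{5}$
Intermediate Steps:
$d{\left(S \right)} = - \frac{1}{2}$ ($d{\left(S \right)} = - \frac{\left(S + S\right) \frac{1}{S + S}}{2} = - \frac{2 S \frac{1}{2 S}}{2} = \left(- \frac{1}{2}\right) 1 = - \frac{1}{2}$)
$V = -227$ ($V = \left(-111 + \left(34 - 3\right)\right) - 147 = \left(-111 + 31\right) - 147 = -80 - 147 = -227$)
$\left(441 + d{\left(-1 \right)}\right) \left(V - 456\right) = \left(441 - \frac{1}{2}\right) \left(-227 - 456\right) = \frac{881}{2} \left(-683\right) = - \frac{601723}{2}$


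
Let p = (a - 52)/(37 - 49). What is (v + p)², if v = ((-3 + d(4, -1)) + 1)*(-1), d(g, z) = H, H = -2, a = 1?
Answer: 1089/16 ≈ 68.063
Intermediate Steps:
d(g, z) = -2
v = 4 (v = ((-3 - 2) + 1)*(-1) = (-5 + 1)*(-1) = -4*(-1) = 4)
p = 17/4 (p = (1 - 52)/(37 - 49) = -51/(-12) = -51*(-1/12) = 17/4 ≈ 4.2500)
(v + p)² = (4 + 17/4)² = (33/4)² = 1089/16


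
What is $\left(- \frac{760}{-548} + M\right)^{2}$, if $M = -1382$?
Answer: $\frac{35775452736}{18769} \approx 1.9061 \cdot 10^{6}$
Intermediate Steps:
$\left(- \frac{760}{-548} + M\right)^{2} = \left(- \frac{760}{-548} - 1382\right)^{2} = \left(\left(-760\right) \left(- \frac{1}{548}\right) - 1382\right)^{2} = \left(\frac{190}{137} - 1382\right)^{2} = \left(- \frac{189144}{137}\right)^{2} = \frac{35775452736}{18769}$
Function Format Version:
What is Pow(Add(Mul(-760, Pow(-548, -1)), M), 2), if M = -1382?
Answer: Rational(35775452736, 18769) ≈ 1.9061e+6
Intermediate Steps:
Pow(Add(Mul(-760, Pow(-548, -1)), M), 2) = Pow(Add(Mul(-760, Pow(-548, -1)), -1382), 2) = Pow(Add(Mul(-760, Rational(-1, 548)), -1382), 2) = Pow(Add(Rational(190, 137), -1382), 2) = Pow(Rational(-189144, 137), 2) = Rational(35775452736, 18769)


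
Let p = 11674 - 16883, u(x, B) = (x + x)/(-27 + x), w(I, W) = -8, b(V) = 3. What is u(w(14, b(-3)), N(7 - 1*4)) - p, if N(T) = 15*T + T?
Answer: 182331/35 ≈ 5209.5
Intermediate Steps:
N(T) = 16*T
u(x, B) = 2*x/(-27 + x) (u(x, B) = (2*x)/(-27 + x) = 2*x/(-27 + x))
p = -5209
u(w(14, b(-3)), N(7 - 1*4)) - p = 2*(-8)/(-27 - 8) - 1*(-5209) = 2*(-8)/(-35) + 5209 = 2*(-8)*(-1/35) + 5209 = 16/35 + 5209 = 182331/35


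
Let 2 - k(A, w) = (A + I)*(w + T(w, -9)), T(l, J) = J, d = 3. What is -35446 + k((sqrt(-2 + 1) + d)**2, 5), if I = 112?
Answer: -34964 + 24*I ≈ -34964.0 + 24.0*I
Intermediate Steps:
k(A, w) = 2 - (-9 + w)*(112 + A) (k(A, w) = 2 - (A + 112)*(w - 9) = 2 - (112 + A)*(-9 + w) = 2 - (-9 + w)*(112 + A))
-35446 + k((sqrt(-2 + 1) + d)**2, 5) = -35446 + (1010 - 112*5 + 9*(sqrt(-2 + 1) + 3)**2 - 1*(sqrt(-2 + 1) + 3)**2*5) = -35446 + (1010 - 560 + 9*(sqrt(-1) + 3)**2 - 1*(sqrt(-1) + 3)**2*5) = -35446 + (1010 - 560 + 9*(I + 3)**2 - 1*(I + 3)**2*5) = -35446 + (1010 - 560 + 9*(3 + I)**2 - 1*(3 + I)**2*5) = -35446 + (1010 - 560 + 9*(3 + I)**2 - 5*(3 + I)**2) = -35446 + (450 + 4*(3 + I)**2) = -34996 + 4*(3 + I)**2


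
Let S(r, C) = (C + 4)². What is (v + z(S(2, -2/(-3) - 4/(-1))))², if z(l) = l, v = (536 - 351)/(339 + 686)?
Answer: 19296821569/3404025 ≈ 5668.8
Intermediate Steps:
S(r, C) = (4 + C)²
v = 37/205 (v = 185/1025 = 185*(1/1025) = 37/205 ≈ 0.18049)
(v + z(S(2, -2/(-3) - 4/(-1))))² = (37/205 + (4 + (-2/(-3) - 4/(-1)))²)² = (37/205 + (4 + (-2*(-⅓) - 4*(-1)))²)² = (37/205 + (4 + (⅔ + 4))²)² = (37/205 + (4 + 14/3)²)² = (37/205 + (26/3)²)² = (37/205 + 676/9)² = (138913/1845)² = 19296821569/3404025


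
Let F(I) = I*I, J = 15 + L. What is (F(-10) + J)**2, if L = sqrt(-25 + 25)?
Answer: 13225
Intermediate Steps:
L = 0 (L = sqrt(0) = 0)
J = 15 (J = 15 + 0 = 15)
F(I) = I**2
(F(-10) + J)**2 = ((-10)**2 + 15)**2 = (100 + 15)**2 = 115**2 = 13225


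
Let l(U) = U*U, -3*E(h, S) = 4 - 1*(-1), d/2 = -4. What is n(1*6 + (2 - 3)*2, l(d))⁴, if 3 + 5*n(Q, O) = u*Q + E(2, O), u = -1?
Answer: 456976/50625 ≈ 9.0267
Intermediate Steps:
d = -8 (d = 2*(-4) = -8)
E(h, S) = -5/3 (E(h, S) = -(4 - 1*(-1))/3 = -(4 + 1)/3 = -⅓*5 = -5/3)
l(U) = U²
n(Q, O) = -14/15 - Q/5 (n(Q, O) = -⅗ + (-Q - 5/3)/5 = -⅗ + (-5/3 - Q)/5 = -⅗ + (-⅓ - Q/5) = -14/15 - Q/5)
n(1*6 + (2 - 3)*2, l(d))⁴ = (-14/15 - (1*6 + (2 - 3)*2)/5)⁴ = (-14/15 - (6 - 1*2)/5)⁴ = (-14/15 - (6 - 2)/5)⁴ = (-14/15 - ⅕*4)⁴ = (-14/15 - ⅘)⁴ = (-26/15)⁴ = 456976/50625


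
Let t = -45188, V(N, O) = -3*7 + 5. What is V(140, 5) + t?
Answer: -45204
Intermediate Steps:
V(N, O) = -16 (V(N, O) = -21 + 5 = -16)
V(140, 5) + t = -16 - 45188 = -45204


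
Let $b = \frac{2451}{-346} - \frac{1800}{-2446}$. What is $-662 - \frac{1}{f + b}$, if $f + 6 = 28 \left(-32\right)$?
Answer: $- \frac{254455620960}{384374689} \approx -662.0$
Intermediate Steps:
$f = -902$ ($f = -6 + 28 \left(-32\right) = -6 - 896 = -902$)
$b = - \frac{2686173}{423158}$ ($b = 2451 \left(- \frac{1}{346}\right) - - \frac{900}{1223} = - \frac{2451}{346} + \frac{900}{1223} = - \frac{2686173}{423158} \approx -6.3479$)
$-662 - \frac{1}{f + b} = -662 - \frac{1}{-902 - \frac{2686173}{423158}} = -662 - \frac{1}{- \frac{384374689}{423158}} = -662 - - \frac{423158}{384374689} = -662 + \frac{423158}{384374689} = - \frac{254455620960}{384374689}$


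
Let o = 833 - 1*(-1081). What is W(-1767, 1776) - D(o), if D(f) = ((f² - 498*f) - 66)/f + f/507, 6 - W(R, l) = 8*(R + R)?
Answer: 131632329/4901 ≈ 26858.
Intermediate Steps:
W(R, l) = 6 - 16*R (W(R, l) = 6 - 8*(R + R) = 6 - 8*2*R = 6 - 16*R)
o = 1914 (o = 833 + 1081 = 1914)
D(f) = f/507 + (-66 + f² - 498*f)/f (D(f) = (-66 + f² - 498*f)/f + f*(1/507) = (-66 + f² - 498*f)/f + f/507 = f/507 + (-66 + f² - 498*f)/f)
W(-1767, 1776) - D(o) = (6 - 16*(-1767)) - (-498 - 66/1914 + (508/507)*1914) = (6 + 28272) - (-498 - 66*1/1914 + 324104/169) = 28278 - (-498 - 1/29 + 324104/169) = 28278 - 1*6958149/4901 = 28278 - 6958149/4901 = 131632329/4901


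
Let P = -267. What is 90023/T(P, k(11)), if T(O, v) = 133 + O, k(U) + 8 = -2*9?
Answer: -90023/134 ≈ -671.81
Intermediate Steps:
k(U) = -26 (k(U) = -8 - 2*9 = -8 - 18 = -26)
90023/T(P, k(11)) = 90023/(133 - 267) = 90023/(-134) = 90023*(-1/134) = -90023/134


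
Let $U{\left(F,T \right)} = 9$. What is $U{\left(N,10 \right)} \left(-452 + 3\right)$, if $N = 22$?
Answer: $-4041$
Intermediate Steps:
$U{\left(N,10 \right)} \left(-452 + 3\right) = 9 \left(-452 + 3\right) = 9 \left(-449\right) = -4041$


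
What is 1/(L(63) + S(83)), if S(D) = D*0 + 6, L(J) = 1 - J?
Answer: -1/56 ≈ -0.017857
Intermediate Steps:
S(D) = 6 (S(D) = 0 + 6 = 6)
1/(L(63) + S(83)) = 1/((1 - 1*63) + 6) = 1/((1 - 63) + 6) = 1/(-62 + 6) = 1/(-56) = -1/56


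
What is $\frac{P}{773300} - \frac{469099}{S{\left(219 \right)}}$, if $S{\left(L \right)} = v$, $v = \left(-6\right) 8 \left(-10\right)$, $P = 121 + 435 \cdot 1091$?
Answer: $- \frac{18126319891}{18559200} \approx -976.68$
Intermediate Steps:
$P = 474706$ ($P = 121 + 474585 = 474706$)
$v = 480$ ($v = \left(-48\right) \left(-10\right) = 480$)
$S{\left(L \right)} = 480$
$\frac{P}{773300} - \frac{469099}{S{\left(219 \right)}} = \frac{474706}{773300} - \frac{469099}{480} = 474706 \cdot \frac{1}{773300} - \frac{469099}{480} = \frac{237353}{386650} - \frac{469099}{480} = - \frac{18126319891}{18559200}$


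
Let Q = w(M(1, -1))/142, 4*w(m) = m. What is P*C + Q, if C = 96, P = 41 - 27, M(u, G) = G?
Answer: 763391/568 ≈ 1344.0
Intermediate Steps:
w(m) = m/4
P = 14
Q = -1/568 (Q = ((1/4)*(-1))/142 = -1/4*1/142 = -1/568 ≈ -0.0017606)
P*C + Q = 14*96 - 1/568 = 1344 - 1/568 = 763391/568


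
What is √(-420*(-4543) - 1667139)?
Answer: 3*√26769 ≈ 490.84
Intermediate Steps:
√(-420*(-4543) - 1667139) = √(1908060 - 1667139) = √240921 = 3*√26769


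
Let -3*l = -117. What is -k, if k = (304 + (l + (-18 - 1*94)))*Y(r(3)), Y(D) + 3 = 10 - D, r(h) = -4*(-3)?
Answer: 1155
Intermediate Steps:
r(h) = 12
l = 39 (l = -⅓*(-117) = 39)
Y(D) = 7 - D (Y(D) = -3 + (10 - D) = 7 - D)
k = -1155 (k = (304 + (39 + (-18 - 1*94)))*(7 - 1*12) = (304 + (39 + (-18 - 94)))*(7 - 12) = (304 + (39 - 112))*(-5) = (304 - 73)*(-5) = 231*(-5) = -1155)
-k = -1*(-1155) = 1155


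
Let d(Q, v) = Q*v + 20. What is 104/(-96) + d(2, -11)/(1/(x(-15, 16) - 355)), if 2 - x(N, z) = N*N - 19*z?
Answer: 6563/12 ≈ 546.92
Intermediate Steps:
x(N, z) = 2 - N² + 19*z (x(N, z) = 2 - (N*N - 19*z) = 2 - (N² - 19*z) = 2 + (-N² + 19*z) = 2 - N² + 19*z)
d(Q, v) = 20 + Q*v
104/(-96) + d(2, -11)/(1/(x(-15, 16) - 355)) = 104/(-96) + (20 + 2*(-11))/(1/((2 - 1*(-15)² + 19*16) - 355)) = 104*(-1/96) + (20 - 22)/(1/((2 - 1*225 + 304) - 355)) = -13/12 - 2/(1/((2 - 225 + 304) - 355)) = -13/12 - 2/(1/(81 - 355)) = -13/12 - 2/(1/(-274)) = -13/12 - 2/(-1/274) = -13/12 - 2*(-274) = -13/12 + 548 = 6563/12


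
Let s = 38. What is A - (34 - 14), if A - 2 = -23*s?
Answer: -892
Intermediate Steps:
A = -872 (A = 2 - 23*38 = 2 - 874 = -872)
A - (34 - 14) = -872 - (34 - 14) = -872 - 20 = -892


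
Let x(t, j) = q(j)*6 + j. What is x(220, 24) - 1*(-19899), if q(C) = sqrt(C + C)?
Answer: 19923 + 24*sqrt(3) ≈ 19965.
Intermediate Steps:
q(C) = sqrt(2)*sqrt(C) (q(C) = sqrt(2*C) = sqrt(2)*sqrt(C))
x(t, j) = j + 6*sqrt(2)*sqrt(j) (x(t, j) = (sqrt(2)*sqrt(j))*6 + j = 6*sqrt(2)*sqrt(j) + j = j + 6*sqrt(2)*sqrt(j))
x(220, 24) - 1*(-19899) = (24 + 6*sqrt(2)*sqrt(24)) - 1*(-19899) = (24 + 6*sqrt(2)*(2*sqrt(6))) + 19899 = (24 + 24*sqrt(3)) + 19899 = 19923 + 24*sqrt(3)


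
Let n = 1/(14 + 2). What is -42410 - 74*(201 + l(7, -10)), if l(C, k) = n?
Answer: -458309/8 ≈ -57289.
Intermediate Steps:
n = 1/16 ≈ 0.062500
l(C, k) = 1/16
-42410 - 74*(201 + l(7, -10)) = -42410 - 74*(201 + 1/16) = -42410 - 74*3217/16 = -42410 - 119029/8 = -458309/8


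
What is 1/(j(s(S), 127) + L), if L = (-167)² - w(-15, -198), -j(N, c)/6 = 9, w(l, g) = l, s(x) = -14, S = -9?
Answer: 1/27850 ≈ 3.5907e-5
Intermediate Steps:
j(N, c) = -54 (j(N, c) = -6*9 = -54)
L = 27904 (L = (-167)² - 1*(-15) = 27889 + 15 = 27904)
1/(j(s(S), 127) + L) = 1/(-54 + 27904) = 1/27850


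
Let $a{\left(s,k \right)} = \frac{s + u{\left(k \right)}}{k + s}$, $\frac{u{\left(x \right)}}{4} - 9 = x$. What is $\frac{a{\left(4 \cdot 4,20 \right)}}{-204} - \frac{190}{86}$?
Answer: $- \frac{58613}{26316} \approx -2.2273$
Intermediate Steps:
$u{\left(x \right)} = 36 + 4 x$
$a{\left(s,k \right)} = \frac{36 + s + 4 k}{k + s}$ ($a{\left(s,k \right)} = \frac{s + \left(36 + 4 k\right)}{k + s} = \frac{36 + s + 4 k}{k + s}$)
$\frac{a{\left(4 \cdot 4,20 \right)}}{-204} - \frac{190}{86} = \frac{\frac{1}{20 + 4 \cdot 4} \left(36 + 4 \cdot 4 + 4 \cdot 20\right)}{-204} - \frac{190}{86} = \frac{36 + 16 + 80}{20 + 16} \left(- \frac{1}{204}\right) - \frac{95}{43} = \frac{1}{36} \cdot 132 \left(- \frac{1}{204}\right) - \frac{95}{43} = \frac{11}{3} \left(- \frac{1}{204}\right) - \frac{95}{43} = - \frac{11}{612} - \frac{95}{43} = - \frac{58613}{26316}$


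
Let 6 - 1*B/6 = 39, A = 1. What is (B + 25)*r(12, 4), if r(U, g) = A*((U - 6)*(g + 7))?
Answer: -11418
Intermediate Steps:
B = -198 (B = 36 - 6*39 = 36 - 234 = -198)
r(U, g) = (-6 + U)*(7 + g) (r(U, g) = 1*((U - 6)*(g + 7)) = 1*((-6 + U)*(7 + g)) = (-6 + U)*(7 + g))
(B + 25)*r(12, 4) = (-198 + 25)*(-42 - 6*4 + 7*12 + 12*4) = -173*(-42 - 24 + 84 + 48) = -173*66 = -11418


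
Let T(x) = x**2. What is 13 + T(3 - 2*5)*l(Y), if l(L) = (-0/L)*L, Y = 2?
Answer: 13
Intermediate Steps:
l(L) = 0 (l(L) = (-2*0)*L = 0*L = 0)
13 + T(3 - 2*5)*l(Y) = 13 + (3 - 2*5)**2*0 = 13 + (3 - 10)**2*0 = 13 + (-7)**2*0 = 13 + 49*0 = 13 + 0 = 13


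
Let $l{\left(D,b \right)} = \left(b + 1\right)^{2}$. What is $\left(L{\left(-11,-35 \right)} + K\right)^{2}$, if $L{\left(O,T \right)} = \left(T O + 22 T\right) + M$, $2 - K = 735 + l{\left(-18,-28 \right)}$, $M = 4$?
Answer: $3396649$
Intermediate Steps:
$l{\left(D,b \right)} = \left(1 + b\right)^{2}$
$K = -1462$ ($K = 2 - \left(735 + \left(1 - 28\right)^{2}\right) = 2 - \left(735 + \left(-27\right)^{2}\right) = 2 - \left(735 + 729\right) = 2 - 1464 = -1462$)
$L{\left(O,T \right)} = 4 + 22 T + O T$ ($L{\left(O,T \right)} = \left(T O + 22 T\right) + 4 = \left(O T + 22 T\right) + 4 = \left(22 T + O T\right) + 4 = 4 + 22 T + O T$)
$\left(L{\left(-11,-35 \right)} + K\right)^{2} = \left(\left(4 + 22 \left(-35\right) - -385\right) - 1462\right)^{2} = \left(\left(4 - 770 + 385\right) - 1462\right)^{2} = \left(-381 - 1462\right)^{2} = \left(-1843\right)^{2} = 3396649$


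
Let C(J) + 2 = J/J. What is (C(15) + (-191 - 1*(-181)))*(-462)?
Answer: 5082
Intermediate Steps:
C(J) = -1 (C(J) = -2 + J/J = -2 + 1 = -1)
(C(15) + (-191 - 1*(-181)))*(-462) = (-1 + (-191 - 1*(-181)))*(-462) = (-1 + (-191 + 181))*(-462) = (-1 - 10)*(-462) = -11*(-462) = 5082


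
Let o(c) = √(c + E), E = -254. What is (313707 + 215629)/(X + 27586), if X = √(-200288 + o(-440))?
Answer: 529336/(27586 + √(-200288 + I*√694)) ≈ 19.184 - 0.31122*I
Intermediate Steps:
o(c) = √(-254 + c) (o(c) = √(c - 254) = √(-254 + c))
X = √(-200288 + I*√694) (X = √(-200288 + √(-254 - 440)) = √(-200288 + √(-694)) = √(-200288 + I*√694) ≈ 0.029 + 447.54*I)
(313707 + 215629)/(X + 27586) = (313707 + 215629)/(√(-200288 + I*√694) + 27586) = 529336/(27586 + √(-200288 + I*√694))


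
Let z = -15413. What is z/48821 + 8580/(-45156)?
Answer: -92906134/183713423 ≈ -0.50571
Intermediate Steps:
z/48821 + 8580/(-45156) = -15413/48821 + 8580/(-45156) = -15413*1/48821 + 8580*(-1/45156) = -15413/48821 - 715/3763 = -92906134/183713423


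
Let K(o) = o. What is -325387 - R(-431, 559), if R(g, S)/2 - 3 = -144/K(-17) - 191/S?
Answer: -3092364177/9503 ≈ -3.2541e+5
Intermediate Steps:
R(g, S) = 390/17 - 382/S (R(g, S) = 6 + 2*(-144/(-17) - 191/S) = 6 + 2*(-144*(-1/17) - 191/S) = 6 + 2*(144/17 - 191/S) = 6 + (288/17 - 382/S) = 390/17 - 382/S)
-325387 - R(-431, 559) = -325387 - (390/17 - 382/559) = -325387 - 1*211516/9503 = -325387 - 211516/9503 = -3092364177/9503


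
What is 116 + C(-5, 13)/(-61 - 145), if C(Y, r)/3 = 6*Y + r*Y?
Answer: 24181/206 ≈ 117.38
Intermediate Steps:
C(Y, r) = 18*Y + 3*Y*r (C(Y, r) = 3*(6*Y + r*Y) = 3*(6*Y + Y*r) = 18*Y + 3*Y*r)
116 + C(-5, 13)/(-61 - 145) = 116 + (3*(-5)*(6 + 13))/(-61 - 145) = 116 + (3*(-5)*19)/(-206) = 116 - 1/206*(-285) = 116 + 285/206 = 24181/206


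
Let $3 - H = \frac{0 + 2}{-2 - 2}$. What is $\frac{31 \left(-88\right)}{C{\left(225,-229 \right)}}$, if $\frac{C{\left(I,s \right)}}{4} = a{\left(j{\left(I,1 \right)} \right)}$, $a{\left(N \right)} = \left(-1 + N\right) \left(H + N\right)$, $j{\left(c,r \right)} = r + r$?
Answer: $-124$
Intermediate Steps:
$H = \frac{7}{2}$ ($H = 3 - \frac{0 + 2}{-2 - 2} = 3 - \frac{2}{-4} = 3 - 2 \left(- \frac{1}{4}\right) = 3 - - \frac{1}{2} = 3 + \frac{1}{2} = \frac{7}{2} \approx 3.5$)
$j{\left(c,r \right)} = 2 r$
$a{\left(N \right)} = \left(-1 + N\right) \left(\frac{7}{2} + N\right)$
$C{\left(I,s \right)} = 22$ ($C{\left(I,s \right)} = 4 \left(- \frac{7}{2} + \left(2 \cdot 1\right)^{2} + \frac{5 \cdot 2 \cdot 1}{2}\right) = 4 \left(- \frac{7}{2} + 2^{2} + \frac{5}{2} \cdot 2\right) = 4 \left(- \frac{7}{2} + 4 + 5\right) = 4 \cdot \frac{11}{2} = 22$)
$\frac{31 \left(-88\right)}{C{\left(225,-229 \right)}} = \frac{31 \left(-88\right)}{22} = \left(-2728\right) \frac{1}{22} = -124$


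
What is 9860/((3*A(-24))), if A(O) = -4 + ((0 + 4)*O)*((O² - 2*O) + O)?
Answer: -2465/43203 ≈ -0.057056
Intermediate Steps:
A(O) = -4 + 4*O*(O² - O) (A(O) = -4 + (4*O)*(O² - O) = -4 + 4*O*(O² - O))
9860/((3*A(-24))) = 9860/((3*(-4 - 4*(-24)² + 4*(-24)³))) = 9860/((3*(-4 - 4*576 + 4*(-13824)))) = 9860/((3*(-4 - 2304 - 55296))) = 9860/((3*(-57604))) = 9860/(-172812) = 9860*(-1/172812) = -2465/43203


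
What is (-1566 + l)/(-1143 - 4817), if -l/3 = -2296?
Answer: -2661/2980 ≈ -0.89295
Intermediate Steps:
l = 6888 (l = -3*(-2296) = 6888)
(-1566 + l)/(-1143 - 4817) = (-1566 + 6888)/(-1143 - 4817) = 5322/(-5960) = 5322*(-1/5960) = -2661/2980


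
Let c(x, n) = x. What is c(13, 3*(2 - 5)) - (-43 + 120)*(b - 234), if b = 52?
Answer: 14027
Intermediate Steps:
c(13, 3*(2 - 5)) - (-43 + 120)*(b - 234) = 13 - (-43 + 120)*(52 - 234) = 13 - 77*(-182) = 13 - 1*(-14014) = 13 + 14014 = 14027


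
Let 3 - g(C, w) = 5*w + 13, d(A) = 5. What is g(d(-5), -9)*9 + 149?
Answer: 464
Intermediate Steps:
g(C, w) = -10 - 5*w (g(C, w) = 3 - (5*w + 13) = 3 - (13 + 5*w) = 3 + (-13 - 5*w) = -10 - 5*w)
g(d(-5), -9)*9 + 149 = (-10 - 5*(-9))*9 + 149 = (-10 + 45)*9 + 149 = 35*9 + 149 = 315 + 149 = 464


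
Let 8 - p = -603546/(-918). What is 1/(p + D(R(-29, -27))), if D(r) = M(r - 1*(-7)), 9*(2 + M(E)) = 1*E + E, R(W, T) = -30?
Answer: -51/33485 ≈ -0.0015231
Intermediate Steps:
M(E) = -2 + 2*E/9 (M(E) = -2 + (1*E + E)/9 = -2 + (E + E)/9 = -2 + (2*E)/9 = -2 + 2*E/9)
p = -99367/153 (p = 8 - (-603546)/(-918) = 8 - (-603546)*(-1)/918 = 8 - 1*100591/153 = 8 - 100591/153 = -99367/153 ≈ -649.46)
D(r) = -4/9 + 2*r/9 (D(r) = -2 + 2*(r - 1*(-7))/9 = -2 + 2*(r + 7)/9 = -2 + 2*(7 + r)/9 = -2 + (14/9 + 2*r/9) = -4/9 + 2*r/9)
1/(p + D(R(-29, -27))) = 1/(-99367/153 + (-4/9 + (2/9)*(-30))) = 1/(-99367/153 + (-4/9 - 20/3)) = 1/(-99367/153 - 64/9) = 1/(-33485/51) = -51/33485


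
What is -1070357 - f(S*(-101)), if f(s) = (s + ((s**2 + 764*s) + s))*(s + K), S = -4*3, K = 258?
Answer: -3525154277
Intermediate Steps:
S = -12
f(s) = (258 + s)*(s**2 + 766*s) (f(s) = (s + ((s**2 + 764*s) + s))*(s + 258) = (s + (s**2 + 765*s))*(258 + s) = (s**2 + 766*s)*(258 + s) = (258 + s)*(s**2 + 766*s))
-1070357 - f(S*(-101)) = -1070357 - (-12*(-101))*(197628 + (-12*(-101))**2 + 1024*(-12*(-101))) = -1070357 - 1212*(197628 + 1212**2 + 1024*1212) = -1070357 - 1212*(197628 + 1468944 + 1241088) = -1070357 - 1212*2907660 = -1070357 - 1*3524083920 = -1070357 - 3524083920 = -3525154277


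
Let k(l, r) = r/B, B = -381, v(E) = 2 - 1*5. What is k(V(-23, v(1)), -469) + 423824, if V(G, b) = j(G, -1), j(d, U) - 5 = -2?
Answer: 161477413/381 ≈ 4.2383e+5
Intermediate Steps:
j(d, U) = 3 (j(d, U) = 5 - 2 = 3)
v(E) = -3 (v(E) = 2 - 5 = -3)
V(G, b) = 3
k(l, r) = -r/381 (k(l, r) = r/(-381) = r*(-1/381) = -r/381)
k(V(-23, v(1)), -469) + 423824 = -1/381*(-469) + 423824 = 469/381 + 423824 = 161477413/381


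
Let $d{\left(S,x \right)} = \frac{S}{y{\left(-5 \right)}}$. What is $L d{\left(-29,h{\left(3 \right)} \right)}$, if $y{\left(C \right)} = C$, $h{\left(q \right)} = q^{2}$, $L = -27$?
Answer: $- \frac{783}{5} \approx -156.6$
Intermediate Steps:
$d{\left(S,x \right)} = - \frac{S}{5}$ ($d{\left(S,x \right)} = \frac{S}{-5} = S \left(- \frac{1}{5}\right) = - \frac{S}{5}$)
$L d{\left(-29,h{\left(3 \right)} \right)} = - 27 \left(\left(- \frac{1}{5}\right) \left(-29\right)\right) = \left(-27\right) \frac{29}{5} = - \frac{783}{5}$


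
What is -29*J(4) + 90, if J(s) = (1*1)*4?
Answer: -26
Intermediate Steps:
J(s) = 4 (J(s) = 1*4 = 4)
-29*J(4) + 90 = -29*4 + 90 = -116 + 90 = -26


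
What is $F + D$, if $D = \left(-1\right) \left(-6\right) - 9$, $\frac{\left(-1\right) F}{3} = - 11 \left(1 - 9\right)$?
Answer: $-267$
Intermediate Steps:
$F = -264$ ($F = - 3 \left(- 11 \left(1 - 9\right)\right) = - 3 \left(\left(-11\right) \left(-8\right)\right) = \left(-3\right) 88 = -264$)
$D = -3$ ($D = 6 - 9 = -3$)
$F + D = -264 - 3 = -267$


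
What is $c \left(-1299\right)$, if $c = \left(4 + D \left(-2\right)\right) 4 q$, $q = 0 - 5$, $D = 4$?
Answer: $-103920$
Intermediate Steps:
$q = -5$ ($q = 0 - 5 = -5$)
$c = 80$ ($c = \left(4 + 4 \left(-2\right)\right) 4 \left(-5\right) = \left(4 - 8\right) 4 \left(-5\right) = \left(-4\right) 4 \left(-5\right) = \left(-16\right) \left(-5\right) = 80$)
$c \left(-1299\right) = 80 \left(-1299\right) = -103920$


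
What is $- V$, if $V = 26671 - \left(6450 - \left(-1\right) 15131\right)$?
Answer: $-5090$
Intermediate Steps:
$V = 5090$ ($V = 26671 - \left(6450 - -15131\right) = 26671 - \left(6450 + 15131\right) = 26671 - 21581 = 5090$)
$- V = \left(-1\right) 5090 = -5090$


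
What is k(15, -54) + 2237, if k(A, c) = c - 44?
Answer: 2139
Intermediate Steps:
k(A, c) = -44 + c
k(15, -54) + 2237 = (-44 - 54) + 2237 = -98 + 2237 = 2139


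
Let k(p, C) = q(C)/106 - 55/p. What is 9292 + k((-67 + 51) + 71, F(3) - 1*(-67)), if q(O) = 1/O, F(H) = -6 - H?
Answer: 57121069/6148 ≈ 9291.0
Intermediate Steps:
k(p, C) = -55/p + 1/(106*C) (k(p, C) = 1/(C*106) - 55/p = (1/106)/C - 55/p = 1/(106*C) - 55/p = -55/p + 1/(106*C))
9292 + k((-67 + 51) + 71, F(3) - 1*(-67)) = 9292 + (-55/((-67 + 51) + 71) + 1/(106*((-6 - 1*3) - 1*(-67)))) = 9292 + (-55/(-16 + 71) + 1/(106*((-6 - 3) + 67))) = 9292 + (-55/55 + 1/(106*(-9 + 67))) = 9292 + (-55*1/55 + (1/106)/58) = 9292 + (-1 + (1/106)*(1/58)) = 9292 + (-1 + 1/6148) = 9292 - 6147/6148 = 57121069/6148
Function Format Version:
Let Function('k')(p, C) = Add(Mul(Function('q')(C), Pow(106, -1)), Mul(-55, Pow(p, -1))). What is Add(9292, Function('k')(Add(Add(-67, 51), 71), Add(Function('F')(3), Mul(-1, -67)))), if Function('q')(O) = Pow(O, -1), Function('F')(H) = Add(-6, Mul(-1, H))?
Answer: Rational(57121069, 6148) ≈ 9291.0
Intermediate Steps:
Function('k')(p, C) = Add(Mul(-55, Pow(p, -1)), Mul(Rational(1, 106), Pow(C, -1))) (Function('k')(p, C) = Add(Mul(Pow(C, -1), Pow(106, -1)), Mul(-55, Pow(p, -1))) = Add(Mul(Pow(C, -1), Rational(1, 106)), Mul(-55, Pow(p, -1))) = Add(Mul(Rational(1, 106), Pow(C, -1)), Mul(-55, Pow(p, -1))) = Add(Mul(-55, Pow(p, -1)), Mul(Rational(1, 106), Pow(C, -1))))
Add(9292, Function('k')(Add(Add(-67, 51), 71), Add(Function('F')(3), Mul(-1, -67)))) = Add(9292, Add(Mul(-55, Pow(Add(Add(-67, 51), 71), -1)), Mul(Rational(1, 106), Pow(Add(Add(-6, Mul(-1, 3)), Mul(-1, -67)), -1)))) = Add(9292, Add(Mul(-55, Pow(Add(-16, 71), -1)), Mul(Rational(1, 106), Pow(Add(Add(-6, -3), 67), -1)))) = Add(9292, Add(Mul(-55, Pow(55, -1)), Mul(Rational(1, 106), Pow(Add(-9, 67), -1)))) = Add(9292, Add(Mul(-55, Rational(1, 55)), Mul(Rational(1, 106), Pow(58, -1)))) = Add(9292, Add(-1, Mul(Rational(1, 106), Rational(1, 58)))) = Add(9292, Add(-1, Rational(1, 6148))) = Add(9292, Rational(-6147, 6148)) = Rational(57121069, 6148)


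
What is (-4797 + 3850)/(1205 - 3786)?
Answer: 947/2581 ≈ 0.36691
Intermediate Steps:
(-4797 + 3850)/(1205 - 3786) = -947/(-2581) = -947*(-1/2581) = 947/2581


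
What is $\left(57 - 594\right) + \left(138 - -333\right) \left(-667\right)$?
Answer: $-314694$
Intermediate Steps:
$\left(57 - 594\right) + \left(138 - -333\right) \left(-667\right) = \left(57 - 594\right) + \left(138 + 333\right) \left(-667\right) = -537 + 471 \left(-667\right) = -537 - 314157 = -314694$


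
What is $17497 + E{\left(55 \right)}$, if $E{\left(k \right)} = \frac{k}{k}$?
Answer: $17498$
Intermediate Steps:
$E{\left(k \right)} = 1$
$17497 + E{\left(55 \right)} = 17497 + 1 = 17498$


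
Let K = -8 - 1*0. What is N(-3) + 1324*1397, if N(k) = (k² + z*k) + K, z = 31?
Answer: 1849536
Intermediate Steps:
K = -8 (K = -8 + 0 = -8)
N(k) = -8 + k² + 31*k (N(k) = (k² + 31*k) - 8 = -8 + k² + 31*k)
N(-3) + 1324*1397 = (-8 + (-3)² + 31*(-3)) + 1324*1397 = (-8 + 9 - 93) + 1849628 = -92 + 1849628 = 1849536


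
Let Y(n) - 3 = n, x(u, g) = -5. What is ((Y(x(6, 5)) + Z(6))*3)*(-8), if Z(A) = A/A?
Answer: 24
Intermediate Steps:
Z(A) = 1
Y(n) = 3 + n
((Y(x(6, 5)) + Z(6))*3)*(-8) = (((3 - 5) + 1)*3)*(-8) = ((-2 + 1)*3)*(-8) = -1*3*(-8) = -3*(-8) = 24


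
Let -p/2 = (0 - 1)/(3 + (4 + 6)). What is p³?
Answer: 8/2197 ≈ 0.0036413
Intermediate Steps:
p = 2/13 (p = -2*(0 - 1)/(3 + (4 + 6)) = -(-2)/(3 + 10) = -(-2)/13 = -2*(-1/13) = 2/13 ≈ 0.15385)
p³ = (2/13)³ = 8/2197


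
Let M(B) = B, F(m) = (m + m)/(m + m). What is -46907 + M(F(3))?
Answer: -46906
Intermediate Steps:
F(m) = 1 (F(m) = (2*m)/((2*m)) = (2*m)*(1/(2*m)) = 1)
-46907 + M(F(3)) = -46907 + 1 = -46906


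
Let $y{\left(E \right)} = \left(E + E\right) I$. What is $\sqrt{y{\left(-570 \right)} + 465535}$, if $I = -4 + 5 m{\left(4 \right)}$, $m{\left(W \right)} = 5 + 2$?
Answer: $\sqrt{430195} \approx 655.89$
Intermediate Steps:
$m{\left(W \right)} = 7$
$I = 31$ ($I = -4 + 5 \cdot 7 = -4 + 35 = 31$)
$y{\left(E \right)} = 62 E$ ($y{\left(E \right)} = \left(E + E\right) 31 = 2 E 31 = 62 E$)
$\sqrt{y{\left(-570 \right)} + 465535} = \sqrt{62 \left(-570\right) + 465535} = \sqrt{-35340 + 465535} = \sqrt{430195}$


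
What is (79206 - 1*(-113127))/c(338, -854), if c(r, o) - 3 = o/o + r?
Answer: 64111/114 ≈ 562.38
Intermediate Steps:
c(r, o) = 4 + r (c(r, o) = 3 + (o/o + r) = 3 + (1 + r) = 4 + r)
(79206 - 1*(-113127))/c(338, -854) = (79206 - 1*(-113127))/(4 + 338) = (79206 + 113127)/342 = 192333*(1/342) = 64111/114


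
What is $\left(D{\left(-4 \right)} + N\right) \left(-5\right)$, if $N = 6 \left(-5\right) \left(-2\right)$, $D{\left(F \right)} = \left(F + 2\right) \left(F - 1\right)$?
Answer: $-350$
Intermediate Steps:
$D{\left(F \right)} = \left(-1 + F\right) \left(2 + F\right)$ ($D{\left(F \right)} = \left(2 + F\right) \left(-1 + F\right) = \left(-1 + F\right) \left(2 + F\right)$)
$N = 60$ ($N = \left(-30\right) \left(-2\right) = 60$)
$\left(D{\left(-4 \right)} + N\right) \left(-5\right) = \left(\left(-2 - 4 + \left(-4\right)^{2}\right) + 60\right) \left(-5\right) = \left(\left(-2 - 4 + 16\right) + 60\right) \left(-5\right) = \left(10 + 60\right) \left(-5\right) = 70 \left(-5\right) = -350$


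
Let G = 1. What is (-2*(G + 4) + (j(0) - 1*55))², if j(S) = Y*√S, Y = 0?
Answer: 4225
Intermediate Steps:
j(S) = 0 (j(S) = 0*√S = 0)
(-2*(G + 4) + (j(0) - 1*55))² = (-2*(1 + 4) + (0 - 1*55))² = (-2*5 + (0 - 55))² = (-10 - 55)² = (-65)² = 4225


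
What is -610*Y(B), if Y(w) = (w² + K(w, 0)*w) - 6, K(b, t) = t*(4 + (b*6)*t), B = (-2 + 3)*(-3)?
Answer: -1830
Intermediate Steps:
B = -3 (B = 1*(-3) = -3)
K(b, t) = t*(4 + 6*b*t) (K(b, t) = t*(4 + (6*b)*t) = t*(4 + 6*b*t))
Y(w) = -6 + w² (Y(w) = (w² + (2*0*(2 + 3*w*0))*w) - 6 = (w² + (2*0*(2 + 0))*w) - 6 = (w² + (2*0*2)*w) - 6 = (w² + 0*w) - 6 = (w² + 0) - 6 = w² - 6 = -6 + w²)
-610*Y(B) = -610*(-6 + (-3)²) = -610*(-6 + 9) = -610*3 = -1830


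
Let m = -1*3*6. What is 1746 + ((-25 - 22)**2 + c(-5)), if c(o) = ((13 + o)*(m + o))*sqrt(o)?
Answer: 3955 - 184*I*sqrt(5) ≈ 3955.0 - 411.44*I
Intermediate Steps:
m = -18 (m = -3*6 = -18)
c(o) = sqrt(o)*(-18 + o)*(13 + o) (c(o) = ((13 + o)*(-18 + o))*sqrt(o) = ((-18 + o)*(13 + o))*sqrt(o) = sqrt(o)*(-18 + o)*(13 + o))
1746 + ((-25 - 22)**2 + c(-5)) = 1746 + ((-25 - 22)**2 + sqrt(-5)*(-234 + (-5)**2 - 5*(-5))) = 1746 + ((-47)**2 + (I*sqrt(5))*(-234 + 25 + 25)) = 1746 + (2209 + (I*sqrt(5))*(-184)) = 1746 + (2209 - 184*I*sqrt(5)) = 3955 - 184*I*sqrt(5)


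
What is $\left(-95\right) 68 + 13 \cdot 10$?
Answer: $-6330$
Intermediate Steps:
$\left(-95\right) 68 + 13 \cdot 10 = -6460 + 130 = -6330$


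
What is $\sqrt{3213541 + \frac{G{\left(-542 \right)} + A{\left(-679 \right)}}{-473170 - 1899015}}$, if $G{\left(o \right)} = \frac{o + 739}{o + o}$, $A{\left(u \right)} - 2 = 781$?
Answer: $\frac{\sqrt{212490500969645225451651}}{257144854} \approx 1792.6$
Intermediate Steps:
$A{\left(u \right)} = 783$ ($A{\left(u \right)} = 2 + 781 = 783$)
$G{\left(o \right)} = \frac{739 + o}{2 o}$
$\sqrt{3213541 + \frac{G{\left(-542 \right)} + A{\left(-679 \right)}}{-473170 - 1899015}} = \sqrt{3213541 + \frac{\frac{739 - 542}{2 \left(-542\right)} + 783}{-473170 - 1899015}} = \sqrt{3213541 + \frac{\frac{1}{2} \left(- \frac{1}{542}\right) 197 + 783}{-2372185}} = \sqrt{3213541 + \left(- \frac{197}{1084} + 783\right) \left(- \frac{1}{2372185}\right)} = \sqrt{3213541 + \frac{848575}{1084} \left(- \frac{1}{2372185}\right)} = \sqrt{3213541 - \frac{169715}{514289708}} = \sqrt{\frac{1652691062366313}{514289708}} = \frac{\sqrt{212490500969645225451651}}{257144854}$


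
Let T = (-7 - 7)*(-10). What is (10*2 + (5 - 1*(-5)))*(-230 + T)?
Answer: -2700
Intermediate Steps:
T = 140 (T = -14*(-10) = 140)
(10*2 + (5 - 1*(-5)))*(-230 + T) = (10*2 + (5 - 1*(-5)))*(-230 + 140) = (20 + (5 + 5))*(-90) = (20 + 10)*(-90) = 30*(-90) = -2700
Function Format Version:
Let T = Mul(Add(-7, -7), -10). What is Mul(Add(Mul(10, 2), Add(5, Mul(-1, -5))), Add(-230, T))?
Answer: -2700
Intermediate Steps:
T = 140 (T = Mul(-14, -10) = 140)
Mul(Add(Mul(10, 2), Add(5, Mul(-1, -5))), Add(-230, T)) = Mul(Add(Mul(10, 2), Add(5, Mul(-1, -5))), Add(-230, 140)) = Mul(Add(20, Add(5, 5)), -90) = Mul(Add(20, 10), -90) = Mul(30, -90) = -2700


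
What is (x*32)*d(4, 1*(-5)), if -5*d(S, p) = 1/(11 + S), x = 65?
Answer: -416/15 ≈ -27.733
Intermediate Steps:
d(S, p) = -1/(5*(11 + S))
(x*32)*d(4, 1*(-5)) = (65*32)*(-1/(55 + 5*4)) = 2080*(-1/(55 + 20)) = 2080*(-1/75) = -416/15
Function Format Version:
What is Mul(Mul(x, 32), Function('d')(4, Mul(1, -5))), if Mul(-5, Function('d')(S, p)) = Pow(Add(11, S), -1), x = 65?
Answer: Rational(-416, 15) ≈ -27.733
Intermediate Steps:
Function('d')(S, p) = Mul(Rational(-1, 5), Pow(Add(11, S), -1))
Mul(Mul(x, 32), Function('d')(4, Mul(1, -5))) = Mul(Mul(65, 32), Mul(-1, Pow(Add(55, Mul(5, 4)), -1))) = Mul(2080, Mul(-1, Pow(Add(55, 20), -1))) = Mul(2080, Mul(-1, Pow(75, -1))) = Mul(2080, Mul(-1, Rational(1, 75))) = Mul(2080, Rational(-1, 75)) = Rational(-416, 15)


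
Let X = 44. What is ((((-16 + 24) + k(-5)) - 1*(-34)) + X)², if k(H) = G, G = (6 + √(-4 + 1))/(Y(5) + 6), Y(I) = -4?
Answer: (178 + I*√3)²/4 ≈ 7920.3 + 154.15*I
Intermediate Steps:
G = 3 + I*√3/2 (G = (6 + √(-4 + 1))/(-4 + 6) = (6 + √(-3))/2 = (6 + I*√3)*(½) = 3 + I*√3/2 ≈ 3.0 + 0.86602*I)
k(H) = 3 + I*√3/2
((((-16 + 24) + k(-5)) - 1*(-34)) + X)² = ((((-16 + 24) + (3 + I*√3/2)) - 1*(-34)) + 44)² = (((8 + (3 + I*√3/2)) + 34) + 44)² = (((11 + I*√3/2) + 34) + 44)² = ((45 + I*√3/2) + 44)² = (89 + I*√3/2)²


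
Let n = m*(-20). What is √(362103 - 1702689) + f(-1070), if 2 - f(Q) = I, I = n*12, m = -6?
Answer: -1438 + 3*I*√148954 ≈ -1438.0 + 1157.8*I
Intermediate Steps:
n = 120 (n = -6*(-20) = 120)
I = 1440 (I = 120*12 = 1440)
f(Q) = -1438 (f(Q) = 2 - 1*1440 = 2 - 1440 = -1438)
√(362103 - 1702689) + f(-1070) = √(362103 - 1702689) - 1438 = √(-1340586) - 1438 = 3*I*√148954 - 1438 = -1438 + 3*I*√148954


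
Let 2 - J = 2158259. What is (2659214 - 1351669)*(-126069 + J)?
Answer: -2986859039670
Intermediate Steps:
J = -2158257 (J = 2 - 1*2158259 = 2 - 2158259 = -2158257)
(2659214 - 1351669)*(-126069 + J) = (2659214 - 1351669)*(-126069 - 2158257) = 1307545*(-2284326) = -2986859039670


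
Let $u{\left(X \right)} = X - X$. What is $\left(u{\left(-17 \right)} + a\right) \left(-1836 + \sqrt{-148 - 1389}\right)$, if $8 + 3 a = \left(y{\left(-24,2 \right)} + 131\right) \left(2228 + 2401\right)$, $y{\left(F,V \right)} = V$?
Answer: $-376777188 + \frac{615649 i \sqrt{1537}}{3} \approx -3.7678 \cdot 10^{8} + 8.0454 \cdot 10^{6} i$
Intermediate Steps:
$a = \frac{615649}{3}$ ($a = - \frac{8}{3} + \frac{\left(2 + 131\right) \left(2228 + 2401\right)}{3} = - \frac{8}{3} + \frac{133 \cdot 4629}{3} = - \frac{8}{3} + \frac{1}{3} \cdot 615657 = - \frac{8}{3} + 205219 = \frac{615649}{3} \approx 2.0522 \cdot 10^{5}$)
$u{\left(X \right)} = 0$
$\left(u{\left(-17 \right)} + a\right) \left(-1836 + \sqrt{-148 - 1389}\right) = \left(0 + \frac{615649}{3}\right) \left(-1836 + \sqrt{-148 - 1389}\right) = \frac{615649 \left(-1836 + \sqrt{-1537}\right)}{3} = \frac{615649 \left(-1836 + i \sqrt{1537}\right)}{3} = -376777188 + \frac{615649 i \sqrt{1537}}{3}$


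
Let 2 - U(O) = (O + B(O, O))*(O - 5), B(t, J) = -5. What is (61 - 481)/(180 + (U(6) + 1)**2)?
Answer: -105/46 ≈ -2.2826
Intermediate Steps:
U(O) = 2 - (-5 + O)**2 (U(O) = 2 - (O - 5)*(O - 5) = 2 - (-5 + O)*(-5 + O) = 2 - (-5 + O)**2)
(61 - 481)/(180 + (U(6) + 1)**2) = (61 - 481)/(180 + ((-23 - 1*6**2 + 10*6) + 1)**2) = -420/(180 + ((-23 - 1*36 + 60) + 1)**2) = -420/(180 + ((-23 - 36 + 60) + 1)**2) = -420/(180 + (1 + 1)**2) = -420/(180 + 2**2) = -420/(180 + 4) = -420/184 = -420*1/184 = -105/46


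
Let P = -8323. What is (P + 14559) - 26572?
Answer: -20336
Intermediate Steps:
(P + 14559) - 26572 = (-8323 + 14559) - 26572 = 6236 - 26572 = -20336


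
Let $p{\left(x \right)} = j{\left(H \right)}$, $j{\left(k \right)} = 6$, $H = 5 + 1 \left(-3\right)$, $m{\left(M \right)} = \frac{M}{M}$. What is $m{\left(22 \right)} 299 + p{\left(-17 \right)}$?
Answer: $305$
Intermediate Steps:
$m{\left(M \right)} = 1$
$H = 2$ ($H = 5 - 3 = 2$)
$p{\left(x \right)} = 6$
$m{\left(22 \right)} 299 + p{\left(-17 \right)} = 1 \cdot 299 + 6 = 299 + 6 = 305$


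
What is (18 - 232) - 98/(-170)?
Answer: -18141/85 ≈ -213.42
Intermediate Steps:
(18 - 232) - 98/(-170) = -214 - 98*(-1/170) = -214 + 49/85 = -18141/85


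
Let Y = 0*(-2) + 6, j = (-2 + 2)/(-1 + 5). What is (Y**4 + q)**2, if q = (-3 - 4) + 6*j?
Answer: 1661521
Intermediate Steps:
j = 0 (j = 0/4 = 0*(1/4) = 0)
Y = 6 (Y = 0 + 6 = 6)
q = -7 (q = (-3 - 4) + 6*0 = -7 + 0 = -7)
(Y**4 + q)**2 = (6**4 - 7)**2 = (1296 - 7)**2 = 1289**2 = 1661521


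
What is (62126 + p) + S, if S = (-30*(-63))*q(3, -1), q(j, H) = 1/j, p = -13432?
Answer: 49324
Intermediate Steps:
S = 630 (S = -30*(-63)/3 = 1890*(1/3) = 630)
(62126 + p) + S = (62126 - 13432) + 630 = 48694 + 630 = 49324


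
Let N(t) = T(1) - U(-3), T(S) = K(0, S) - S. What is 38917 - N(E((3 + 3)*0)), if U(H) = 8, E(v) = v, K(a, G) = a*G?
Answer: 38926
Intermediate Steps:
K(a, G) = G*a
T(S) = -S (T(S) = S*0 - S = 0 - S = -S)
N(t) = -9 (N(t) = -1*1 - 1*8 = -1 - 8 = -9)
38917 - N(E((3 + 3)*0)) = 38917 - 1*(-9) = 38917 + 9 = 38926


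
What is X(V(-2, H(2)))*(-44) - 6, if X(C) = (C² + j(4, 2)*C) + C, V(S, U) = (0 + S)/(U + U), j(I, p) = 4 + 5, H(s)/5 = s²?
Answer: 1589/100 ≈ 15.890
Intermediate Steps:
H(s) = 5*s²
j(I, p) = 9
V(S, U) = S/(2*U) (V(S, U) = S/((2*U)) = S*(1/(2*U)) = S/(2*U))
X(C) = C² + 10*C (X(C) = (C² + 9*C) + C = C² + 10*C)
X(V(-2, H(2)))*(-44) - 6 = (((½)*(-2)/(5*2²))*(10 + (½)*(-2)/(5*2²)))*(-44) - 6 = (((½)*(-2)/(5*4))*(10 + (½)*(-2)/(5*4)))*(-44) - 6 = (((½)*(-2)/20)*(10 + (½)*(-2)/20))*(-44) - 6 = (((½)*(-2)*(1/20))*(10 + (½)*(-2)*(1/20)))*(-44) - 6 = -(10 - 1/20)/20*(-44) - 6 = -1/20*199/20*(-44) - 6 = -199/400*(-44) - 6 = 2189/100 - 6 = 1589/100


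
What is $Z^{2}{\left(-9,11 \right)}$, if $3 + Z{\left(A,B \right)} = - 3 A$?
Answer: $576$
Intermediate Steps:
$Z{\left(A,B \right)} = -3 - 3 A$
$Z^{2}{\left(-9,11 \right)} = \left(-3 - -27\right)^{2} = \left(-3 + 27\right)^{2} = 24^{2} = 576$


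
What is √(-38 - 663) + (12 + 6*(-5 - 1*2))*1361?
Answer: -40830 + I*√701 ≈ -40830.0 + 26.476*I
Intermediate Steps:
√(-38 - 663) + (12 + 6*(-5 - 1*2))*1361 = √(-701) + (12 + 6*(-5 - 2))*1361 = I*√701 + (12 + 6*(-7))*1361 = I*√701 + (12 - 42)*1361 = I*√701 - 30*1361 = I*√701 - 40830 = -40830 + I*√701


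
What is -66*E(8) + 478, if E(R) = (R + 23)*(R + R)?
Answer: -32258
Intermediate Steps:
E(R) = 2*R*(23 + R) (E(R) = (23 + R)*(2*R) = 2*R*(23 + R))
-66*E(8) + 478 = -132*8*(23 + 8) + 478 = -132*8*31 + 478 = -66*496 + 478 = -32736 + 478 = -32258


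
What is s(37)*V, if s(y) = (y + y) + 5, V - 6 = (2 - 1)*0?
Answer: 474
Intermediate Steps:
V = 6 (V = 6 + (2 - 1)*0 = 6 + 1*0 = 6 + 0 = 6)
s(y) = 5 + 2*y (s(y) = 2*y + 5 = 5 + 2*y)
s(37)*V = (5 + 2*37)*6 = (5 + 74)*6 = 79*6 = 474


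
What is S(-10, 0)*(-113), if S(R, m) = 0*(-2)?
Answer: 0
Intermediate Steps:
S(R, m) = 0
S(-10, 0)*(-113) = 0*(-113) = 0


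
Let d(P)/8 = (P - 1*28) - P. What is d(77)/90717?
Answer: -224/90717 ≈ -0.0024692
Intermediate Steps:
d(P) = -224 (d(P) = 8*((P - 1*28) - P) = 8*((P - 28) - P) = 8*((-28 + P) - P) = 8*(-28) = -224)
d(77)/90717 = -224/90717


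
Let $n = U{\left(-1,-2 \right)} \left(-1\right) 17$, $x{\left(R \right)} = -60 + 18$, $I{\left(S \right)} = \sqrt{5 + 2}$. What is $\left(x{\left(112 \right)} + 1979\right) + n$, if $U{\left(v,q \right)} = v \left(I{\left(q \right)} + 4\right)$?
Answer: $2005 + 17 \sqrt{7} \approx 2050.0$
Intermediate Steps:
$I{\left(S \right)} = \sqrt{7}$
$x{\left(R \right)} = -42$
$U{\left(v,q \right)} = v \left(4 + \sqrt{7}\right)$ ($U{\left(v,q \right)} = v \left(\sqrt{7} + 4\right) = v \left(4 + \sqrt{7}\right)$)
$n = 68 + 17 \sqrt{7}$ ($n = - (4 + \sqrt{7}) \left(-1\right) 17 = \left(-4 - \sqrt{7}\right) \left(-1\right) 17 = \left(4 + \sqrt{7}\right) 17 = 68 + 17 \sqrt{7} \approx 112.98$)
$\left(x{\left(112 \right)} + 1979\right) + n = \left(-42 + 1979\right) + \left(68 + 17 \sqrt{7}\right) = 1937 + \left(68 + 17 \sqrt{7}\right) = 2005 + 17 \sqrt{7}$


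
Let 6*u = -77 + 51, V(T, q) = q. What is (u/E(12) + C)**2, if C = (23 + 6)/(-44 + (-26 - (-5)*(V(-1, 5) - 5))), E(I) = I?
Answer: 954529/1587600 ≈ 0.60124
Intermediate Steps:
u = -13/3 (u = (-77 + 51)/6 = (1/6)*(-26) = -13/3 ≈ -4.3333)
C = -29/70 (C = (23 + 6)/(-44 + (-26 - (-5)*(5 - 5))) = 29/(-44 + (-26 - (-5)*0)) = 29/(-44 + (-26 - 1*0)) = 29/(-44 + (-26 + 0)) = 29/(-44 - 26) = 29/(-70) = 29*(-1/70) = -29/70 ≈ -0.41429)
(u/E(12) + C)**2 = (-13/3/12 - 29/70)**2 = (-13/3*1/12 - 29/70)**2 = (-13/36 - 29/70)**2 = (-977/1260)**2 = 954529/1587600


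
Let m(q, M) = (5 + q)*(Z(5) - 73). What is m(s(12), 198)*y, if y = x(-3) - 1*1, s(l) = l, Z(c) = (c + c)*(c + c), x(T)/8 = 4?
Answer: 14229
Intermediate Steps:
x(T) = 32 (x(T) = 8*4 = 32)
Z(c) = 4*c² (Z(c) = (2*c)*(2*c) = 4*c²)
y = 31 (y = 32 - 1*1 = 32 - 1 = 31)
m(q, M) = 135 + 27*q (m(q, M) = (5 + q)*(4*5² - 73) = (5 + q)*(4*25 - 73) = (5 + q)*(100 - 73) = (5 + q)*27 = 135 + 27*q)
m(s(12), 198)*y = (135 + 27*12)*31 = (135 + 324)*31 = 459*31 = 14229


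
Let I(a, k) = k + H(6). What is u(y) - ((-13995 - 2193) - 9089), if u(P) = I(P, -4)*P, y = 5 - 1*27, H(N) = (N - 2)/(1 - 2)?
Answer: 25453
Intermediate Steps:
H(N) = 2 - N (H(N) = (-2 + N)/(-1) = (-2 + N)*(-1) = 2 - N)
y = -22 (y = 5 - 27 = -22)
I(a, k) = -4 + k (I(a, k) = k + (2 - 1*6) = k + (2 - 6) = k - 4 = -4 + k)
u(P) = -8*P (u(P) = (-4 - 4)*P = -8*P)
u(y) - ((-13995 - 2193) - 9089) = -8*(-22) - ((-13995 - 2193) - 9089) = 176 - (-16188 - 9089) = 176 - 1*(-25277) = 176 + 25277 = 25453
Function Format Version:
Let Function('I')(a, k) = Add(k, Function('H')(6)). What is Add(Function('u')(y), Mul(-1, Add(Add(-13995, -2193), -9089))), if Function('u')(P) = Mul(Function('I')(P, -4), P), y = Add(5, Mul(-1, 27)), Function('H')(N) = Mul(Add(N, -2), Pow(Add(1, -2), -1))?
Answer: 25453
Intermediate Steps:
Function('H')(N) = Add(2, Mul(-1, N)) (Function('H')(N) = Mul(Add(-2, N), Pow(-1, -1)) = Mul(Add(-2, N), -1) = Add(2, Mul(-1, N)))
y = -22 (y = Add(5, -27) = -22)
Function('I')(a, k) = Add(-4, k) (Function('I')(a, k) = Add(k, Add(2, Mul(-1, 6))) = Add(k, Add(2, -6)) = Add(k, -4) = Add(-4, k))
Function('u')(P) = Mul(-8, P) (Function('u')(P) = Mul(Add(-4, -4), P) = Mul(-8, P))
Add(Function('u')(y), Mul(-1, Add(Add(-13995, -2193), -9089))) = Add(Mul(-8, -22), Mul(-1, Add(Add(-13995, -2193), -9089))) = Add(176, Mul(-1, Add(-16188, -9089))) = Add(176, Mul(-1, -25277)) = Add(176, 25277) = 25453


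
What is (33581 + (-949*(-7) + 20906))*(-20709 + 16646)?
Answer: -248371190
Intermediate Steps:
(33581 + (-949*(-7) + 20906))*(-20709 + 16646) = (33581 + (6643 + 20906))*(-4063) = (33581 + 27549)*(-4063) = 61130*(-4063) = -248371190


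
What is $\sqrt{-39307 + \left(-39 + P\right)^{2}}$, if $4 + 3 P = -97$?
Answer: $\frac{i \sqrt{306239}}{3} \approx 184.46 i$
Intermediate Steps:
$P = - \frac{101}{3}$ ($P = - \frac{4}{3} + \frac{1}{3} \left(-97\right) = - \frac{4}{3} - \frac{97}{3} = - \frac{101}{3} \approx -33.667$)
$\sqrt{-39307 + \left(-39 + P\right)^{2}} = \sqrt{-39307 + \left(-39 - \frac{101}{3}\right)^{2}} = \sqrt{-39307 + \left(- \frac{218}{3}\right)^{2}} = \sqrt{-39307 + \frac{47524}{9}} = \sqrt{- \frac{306239}{9}} = \frac{i \sqrt{306239}}{3}$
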